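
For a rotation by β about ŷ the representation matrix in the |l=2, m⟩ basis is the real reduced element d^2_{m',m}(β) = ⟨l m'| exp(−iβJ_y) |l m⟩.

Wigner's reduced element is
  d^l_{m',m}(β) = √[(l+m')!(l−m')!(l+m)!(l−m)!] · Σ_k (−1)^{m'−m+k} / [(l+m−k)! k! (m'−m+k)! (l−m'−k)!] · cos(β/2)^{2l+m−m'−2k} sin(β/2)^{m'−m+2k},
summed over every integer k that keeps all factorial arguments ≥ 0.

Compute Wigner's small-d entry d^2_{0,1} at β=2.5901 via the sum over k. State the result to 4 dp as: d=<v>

d^2_{0,1}(β=2.5901) via Wigner's sum:
With c≡cos(β/2)=0.272265 and s≡sin(β/2)=0.962222, N=[2·2·6·1]^{1/2}=4.898979
Admissible k: 1..2 (factorial args all ≥0)
  k=1: (−1)^0·4.8990/(2)·0.2723^3·0.9622^1 = +0.047569
  k=2: (−1)^1·4.8990/(2)·0.2723^1·0.9622^3 = -0.594147
d^2_{0,1}(2.5901) = +0.047569 -0.594147 = -0.546578

d=-0.5466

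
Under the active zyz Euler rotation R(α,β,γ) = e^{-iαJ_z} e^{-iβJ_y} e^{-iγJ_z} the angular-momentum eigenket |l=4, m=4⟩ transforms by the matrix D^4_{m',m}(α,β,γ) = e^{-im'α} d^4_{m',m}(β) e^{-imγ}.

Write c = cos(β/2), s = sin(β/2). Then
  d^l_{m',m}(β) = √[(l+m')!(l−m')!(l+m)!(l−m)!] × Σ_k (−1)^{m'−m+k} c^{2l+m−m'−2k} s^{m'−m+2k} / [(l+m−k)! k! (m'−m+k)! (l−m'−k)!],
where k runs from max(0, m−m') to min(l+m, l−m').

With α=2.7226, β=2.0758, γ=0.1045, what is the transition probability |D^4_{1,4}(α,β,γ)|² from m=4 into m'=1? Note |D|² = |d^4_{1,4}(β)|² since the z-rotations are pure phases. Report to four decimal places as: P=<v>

First d^4_{1,4}(β=2.0758), then the phase factors e^{-i(1)α} and e^{-i(4)γ}:
c=cos(2.0758/2)=0.508030, s=sin(2.0758/2)=0.861339; N=√[120·6·40320·1]=5387.986637
The bounds max(0,m−m')=3 and min(l+m,l−m')=3 give 1 term
  k=3: (−1)^0·5387.9866/(720)·0.5080^5·0.8613^3 = +0.161832
d^4_{1,4}(2.0758) = +0.161832
|D^4_{1,4}|² = |d^4_{1,4}(β)|² = (+0.161832)² = 0.026190 (the z-rotation phases have unit modulus)

P=0.0262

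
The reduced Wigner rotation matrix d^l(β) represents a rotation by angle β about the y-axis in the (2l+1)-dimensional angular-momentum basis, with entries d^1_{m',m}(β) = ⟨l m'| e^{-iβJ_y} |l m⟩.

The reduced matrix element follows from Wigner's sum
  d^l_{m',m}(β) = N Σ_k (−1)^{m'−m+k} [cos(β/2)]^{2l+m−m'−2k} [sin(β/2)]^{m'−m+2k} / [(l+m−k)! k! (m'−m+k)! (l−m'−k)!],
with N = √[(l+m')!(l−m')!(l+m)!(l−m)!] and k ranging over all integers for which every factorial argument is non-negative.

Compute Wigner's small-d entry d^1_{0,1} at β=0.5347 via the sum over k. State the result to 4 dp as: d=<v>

d=0.3603

d^1_{0,1}(β=0.5347) via Wigner's sum:
Half-angle: c=0.964474, s=0.264177. N=√(1·1·2·1)=1.414214
Admissible k: 1..1 (factorial args all ≥0)
  k=1: (−1)^0·1.4142/(1)·0.9645^1·0.2642^1 = +0.360330
d^1_{0,1}(0.5347) = +0.360330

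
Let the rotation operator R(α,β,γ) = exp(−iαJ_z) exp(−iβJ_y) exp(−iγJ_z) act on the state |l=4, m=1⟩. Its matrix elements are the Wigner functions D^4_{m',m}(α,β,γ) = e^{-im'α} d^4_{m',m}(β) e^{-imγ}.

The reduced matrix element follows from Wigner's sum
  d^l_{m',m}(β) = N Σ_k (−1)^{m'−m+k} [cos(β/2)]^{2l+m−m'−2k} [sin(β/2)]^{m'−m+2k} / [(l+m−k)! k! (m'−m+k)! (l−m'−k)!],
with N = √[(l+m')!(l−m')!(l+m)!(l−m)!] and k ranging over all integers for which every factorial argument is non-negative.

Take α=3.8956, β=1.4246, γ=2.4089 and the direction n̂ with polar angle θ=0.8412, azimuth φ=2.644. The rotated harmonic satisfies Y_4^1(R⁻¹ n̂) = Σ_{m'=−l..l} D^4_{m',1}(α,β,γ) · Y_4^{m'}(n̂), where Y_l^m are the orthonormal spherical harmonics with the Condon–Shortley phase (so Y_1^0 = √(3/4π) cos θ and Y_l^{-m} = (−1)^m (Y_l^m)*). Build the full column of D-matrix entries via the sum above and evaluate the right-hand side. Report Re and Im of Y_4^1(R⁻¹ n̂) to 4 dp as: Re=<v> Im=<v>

Need the full column D^4_{m',1} for m'=−4..4 at α=3.8956, β=1.4246, γ=2.4089.
cos(β/2)=0.756861, sin(β/2)=0.653576
d^4_{-4,1}: single k=5 term ⇒ +0.386922;  D = +0.317775+0.220744i
d^4_{-3,1}: k∈[4..5] ⇒ +0.792078 -0.354389 = +0.437689;  D = -0.432976+0.064056i
d^4_{-2,1}: k∈[3..5] ⇒ +0.980581 -1.096820 +0.163578 = +0.047339;  D = +0.029394-0.037108i
d^4_{-1,1}: k∈[2..5] ⇒ +0.802949 -1.796264 +0.669732 -0.033294 = -0.356877;  D = -0.029977-0.355616i
d^4_{0,1}: k∈[1..4] ⇒ +0.415837 -1.860522 +1.387380 -0.172427 = -0.229732;  D = +0.170777+0.153662i
d^4_{1,1}: k∈[0..3] ⇒ +0.107678 -1.204424 +1.796264 -0.446488 = +0.253030;  D = +0.252973-0.005393i
d^4_{2,1}: k∈[0..2] ⇒ -0.394497 +1.470872 -0.731213 = +0.345161;  D = -0.246512+0.241594i
d^4_{3,1}: k∈[0..1] ⇒ +0.637321 -0.792078 = -0.154757;  D = -0.006415+0.154624i
d^4_{4,1}: single k=0 term ⇒ -0.518875;  D = -0.339219-0.392634i
Y_4^{m'}(θ=0.8412,φ=2.644) and Σ D·Y over m':
  (+0.3178+0.2207i)·(-0.0557+0.1248i)  (-0.4330+0.0641i)·(-0.0269-0.3446i)  (+0.0294-0.0371i)·(+0.2135+0.3291i)  (-0.0300-0.3556i)·(-0.0228-0.0124i)  (+0.1708+0.1537i)·(-0.3618+0.0000i)  (+0.2530-0.0054i)·(+0.0228-0.0124i)  (-0.2465+0.2416i)·(+0.2135-0.3291i)  (-0.0064+0.1546i)·(+0.0269-0.3446i)  (-0.3392-0.3926i)·(-0.0557-0.1248i)
Y_4^1(R⁻¹ n̂) = -0.002975+0.329468i

Re=-0.0030 Im=0.3295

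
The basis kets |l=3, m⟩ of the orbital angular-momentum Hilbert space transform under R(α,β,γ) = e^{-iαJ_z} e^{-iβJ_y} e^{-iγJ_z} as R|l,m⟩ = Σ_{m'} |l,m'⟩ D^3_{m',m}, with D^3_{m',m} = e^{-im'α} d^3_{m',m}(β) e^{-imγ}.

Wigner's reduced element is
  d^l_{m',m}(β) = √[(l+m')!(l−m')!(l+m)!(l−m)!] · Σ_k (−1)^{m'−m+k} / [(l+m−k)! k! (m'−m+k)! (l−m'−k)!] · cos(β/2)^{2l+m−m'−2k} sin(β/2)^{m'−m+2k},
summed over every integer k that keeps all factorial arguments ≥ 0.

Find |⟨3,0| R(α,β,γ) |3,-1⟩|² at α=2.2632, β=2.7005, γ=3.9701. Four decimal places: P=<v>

Split into d^3_{0,-1}(β=2.7005) × two z-phases.
Half-angle: c=0.218763, s=0.975778. N=√(6·6·2·24)=41.569219
k∈{0,1,2} keeps every argument non-negative
  k=0: (−1)^1·41.5692/(12)·0.2188^5·0.9758^1 = -0.001694
  k=1: (−1)^2·41.5692/(4)·0.2188^3·0.9758^3 = +0.101085
  k=2: (−1)^3·41.5692/(12)·0.2188^1·0.9758^5 = -0.670377
d^3_{0,-1}(2.7005) = -0.001694 +0.101085 -0.670377 = -0.570986
|D^3_{0,-1}|² = |d^3_{0,-1}(β)|² = (-0.570986)² = 0.326025 (the z-rotation phases have unit modulus)

P=0.3260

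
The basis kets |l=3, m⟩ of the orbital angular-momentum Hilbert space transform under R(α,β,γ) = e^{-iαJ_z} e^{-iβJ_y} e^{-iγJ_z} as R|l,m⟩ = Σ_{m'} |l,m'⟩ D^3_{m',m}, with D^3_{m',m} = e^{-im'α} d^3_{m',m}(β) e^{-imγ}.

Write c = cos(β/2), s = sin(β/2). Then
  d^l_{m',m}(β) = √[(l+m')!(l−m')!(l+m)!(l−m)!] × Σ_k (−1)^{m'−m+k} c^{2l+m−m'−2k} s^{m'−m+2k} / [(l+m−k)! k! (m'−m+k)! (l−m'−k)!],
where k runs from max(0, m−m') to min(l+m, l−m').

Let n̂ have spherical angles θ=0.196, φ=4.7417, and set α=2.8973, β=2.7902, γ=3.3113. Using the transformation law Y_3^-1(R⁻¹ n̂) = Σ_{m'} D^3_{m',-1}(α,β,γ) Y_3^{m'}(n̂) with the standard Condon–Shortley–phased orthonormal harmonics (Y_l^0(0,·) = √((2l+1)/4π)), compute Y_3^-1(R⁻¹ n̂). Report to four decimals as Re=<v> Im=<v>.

Re=0.2781 Im=0.2572

Need the full column D^3_{m',-1} for m'=−3..3 at α=2.8973, β=2.7902, γ=3.3113.
cos(β/2)=0.174794, sin(β/2)=0.984605
d^3_{-3,-1}: single k=2 term ⇒ +0.003505;  D = +0.002964-0.001871i
d^3_{-2,-1}: k∈[1..2] ⇒ +0.000508 -0.032240 = -0.031732;  D = +0.030132-0.009948i
d^3_{-1,-1}: k∈[0..2] ⇒ +0.000029 -0.007240 +0.172287 = +0.165075;  D = +0.164617-0.012301i
d^3_{0,-1}: k∈[0..2] ⇒ -0.000557 +0.052976 -0.560308 = -0.507889;  D = +0.500593+0.085779i
d^3_{1,-1}: k∈[0..2] ⇒ +0.005430 -0.229715 +0.911113 = +0.686828;  D = +0.628804+0.276293i
d^3_{2,-1}: k∈[0..1] ⇒ -0.032240 +0.511489 = +0.479249;  D = -0.379104-0.293189i
d^3_{3,-1}: single k=0 term ⇒ +0.111211;  D = +0.068904+0.087293i
Y_3^{m'}(θ=0.196,φ=4.7417) and Σ D·Y over m':
  (+0.0030-0.0019i)·(-0.0003-0.0031i)  (+0.0301-0.0099i)·(-0.0380+0.0022i)  (+0.1646-0.0123i)·(+0.0070+0.2397i)  (+0.5006+0.0858i)·(+0.6627+0.0000i)  (+0.6288+0.2763i)·(-0.0070+0.2397i)  (-0.3791-0.2932i)·(-0.0380-0.0022i)  (+0.0689+0.0873i)·(+0.0003-0.0031i)
Y_3^-1(R⁻¹ n̂) = +0.278066+0.257229i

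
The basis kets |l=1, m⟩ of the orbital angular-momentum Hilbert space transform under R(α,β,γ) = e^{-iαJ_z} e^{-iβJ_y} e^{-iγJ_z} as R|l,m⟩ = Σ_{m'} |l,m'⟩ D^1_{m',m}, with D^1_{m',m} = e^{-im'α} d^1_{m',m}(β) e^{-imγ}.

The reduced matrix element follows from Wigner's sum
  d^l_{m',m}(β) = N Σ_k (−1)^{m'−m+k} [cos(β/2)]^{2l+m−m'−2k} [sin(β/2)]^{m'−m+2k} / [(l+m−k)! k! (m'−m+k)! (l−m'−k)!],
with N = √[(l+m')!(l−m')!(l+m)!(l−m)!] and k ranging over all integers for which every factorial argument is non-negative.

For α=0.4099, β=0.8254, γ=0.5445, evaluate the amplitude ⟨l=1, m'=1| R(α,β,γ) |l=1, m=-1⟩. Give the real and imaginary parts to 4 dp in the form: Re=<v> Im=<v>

Re=0.1594 Im=0.0216

Split into d^1_{1,-1}(β=0.8254) × two z-phases.
With c≡cos(β/2)=0.916041 and s≡sin(β/2)=0.401084, N=[2·1·1·2]^{1/2}=2.000000
Admissible k: 0..0 (factorial args all ≥0)
  k=0: (−1)^2·2.0000/(2)·0.9160^0·0.4011^2 = +0.160868
d^1_{1,-1}(0.8254) = +0.160868
Attach z-rotation phases: D = e^{-i(1)(0.4099)}·(+0.160868)·e^{-i(-1)(0.5445)} = +0.159413+0.021588i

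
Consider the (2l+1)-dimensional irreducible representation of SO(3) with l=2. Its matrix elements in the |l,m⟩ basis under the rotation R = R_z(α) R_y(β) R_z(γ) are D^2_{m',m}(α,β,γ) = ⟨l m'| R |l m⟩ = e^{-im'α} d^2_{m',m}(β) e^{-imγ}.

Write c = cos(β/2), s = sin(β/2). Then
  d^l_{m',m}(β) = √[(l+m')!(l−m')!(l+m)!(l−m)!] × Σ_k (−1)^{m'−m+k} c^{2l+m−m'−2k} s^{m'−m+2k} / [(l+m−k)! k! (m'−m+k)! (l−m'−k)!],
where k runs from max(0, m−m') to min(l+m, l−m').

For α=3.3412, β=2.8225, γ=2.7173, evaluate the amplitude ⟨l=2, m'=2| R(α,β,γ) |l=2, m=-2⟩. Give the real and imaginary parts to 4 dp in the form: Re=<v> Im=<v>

Re=0.3016 Im=-0.9010

Split into d^2_{2,-2}(β=2.8225) × two z-phases.
Half-angle: c=0.158870, s=0.987299. N=√(24·1·1·24)=24.000000
k: max(0,(-2)−(2))=0 … min(2+(-2),2−(2))=0
  k=0: (−1)^4·24.0000/(24)·0.1589^0·0.9873^4 = +0.950157
d^2_{2,-2}(2.8225) = +0.950157
Phases: e^{-i·(2)·3.3412}=+0.921367-0.388695i, e^{-i·(-2)·2.7173}=+0.661045-0.750346i ⇒ D=+0.301589-0.901024i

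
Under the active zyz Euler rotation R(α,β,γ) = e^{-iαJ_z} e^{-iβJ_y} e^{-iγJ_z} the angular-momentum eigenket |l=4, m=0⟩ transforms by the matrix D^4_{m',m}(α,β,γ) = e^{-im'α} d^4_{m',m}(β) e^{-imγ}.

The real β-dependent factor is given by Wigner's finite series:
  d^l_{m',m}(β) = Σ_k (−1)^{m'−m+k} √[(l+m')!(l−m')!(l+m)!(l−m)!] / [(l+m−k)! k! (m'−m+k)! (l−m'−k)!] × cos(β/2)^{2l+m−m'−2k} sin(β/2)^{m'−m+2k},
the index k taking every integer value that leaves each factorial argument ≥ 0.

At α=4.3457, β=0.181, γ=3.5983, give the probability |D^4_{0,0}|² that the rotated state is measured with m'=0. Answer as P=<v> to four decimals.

Split into d^4_{0,0}(β=0.181) × two z-phases.
With c≡cos(β/2)=0.995908 and s≡sin(β/2)=0.090377, N=[24·24·24·24]^{1/2}=576.000000
The bounds max(0,m−m')=0 and min(l+m,l−m')=4 give 5 terms
  k=0: (−1)^0·576.0000/(576)·0.9959^8·0.0904^0 = +0.967726
  k=1: (−1)^1·576.0000/(36)·0.9959^6·0.0904^2 = -0.127510
  k=2: (−1)^2·576.0000/(16)·0.9959^4·0.0904^4 = +0.002363
  k=3: (−1)^3·576.0000/(36)·0.9959^2·0.0904^6 = -0.000009
  k=4: (−1)^4·576.0000/(576)·0.9959^0·0.0904^8 = +0.000000
d^4_{0,0}(0.181) = +0.967726 -0.127510 +0.002363 -0.000009 +0.000000 = +0.842570
|D^4_{0,0}|² = |d^4_{0,0}(β)|² = (+0.842570)² = 0.709924 (the z-rotation phases have unit modulus)

P=0.7099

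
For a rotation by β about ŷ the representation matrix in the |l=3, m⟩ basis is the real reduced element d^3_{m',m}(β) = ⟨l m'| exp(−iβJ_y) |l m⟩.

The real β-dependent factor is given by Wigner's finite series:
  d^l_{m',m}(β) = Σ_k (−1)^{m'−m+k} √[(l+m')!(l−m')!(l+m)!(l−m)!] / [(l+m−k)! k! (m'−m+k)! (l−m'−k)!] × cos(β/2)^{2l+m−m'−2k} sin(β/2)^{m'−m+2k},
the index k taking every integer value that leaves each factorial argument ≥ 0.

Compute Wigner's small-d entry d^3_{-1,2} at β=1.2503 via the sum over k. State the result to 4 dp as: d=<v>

d^3_{-1,2}(β=1.2503) via Wigner's sum:
c=cos(1.2503/2)=0.810875, s=sin(1.2503/2)=0.585219; N=√[2·24·120·1]=75.894664
k∈{3,4} keeps every argument non-negative
  k=3: (−1)^0·75.8947/(12)·0.8109^3·0.5852^3 = +0.675845
  k=4: (−1)^1·75.8947/(24)·0.8109^1·0.5852^5 = -0.176013
d^3_{-1,2}(1.2503) = +0.675845 -0.176013 = +0.499832

d=0.4998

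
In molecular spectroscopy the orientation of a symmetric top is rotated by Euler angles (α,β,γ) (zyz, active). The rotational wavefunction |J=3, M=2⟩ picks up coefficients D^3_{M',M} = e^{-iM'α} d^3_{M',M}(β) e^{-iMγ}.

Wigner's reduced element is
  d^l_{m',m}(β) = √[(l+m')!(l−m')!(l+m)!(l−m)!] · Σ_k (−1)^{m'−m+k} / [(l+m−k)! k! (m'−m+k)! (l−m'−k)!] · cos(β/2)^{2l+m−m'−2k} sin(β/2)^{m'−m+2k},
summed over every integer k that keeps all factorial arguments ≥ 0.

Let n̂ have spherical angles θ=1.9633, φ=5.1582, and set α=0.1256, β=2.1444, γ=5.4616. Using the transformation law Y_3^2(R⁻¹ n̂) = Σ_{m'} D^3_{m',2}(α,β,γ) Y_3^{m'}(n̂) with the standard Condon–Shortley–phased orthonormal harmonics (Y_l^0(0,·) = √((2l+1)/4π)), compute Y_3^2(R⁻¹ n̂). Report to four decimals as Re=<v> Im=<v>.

Re=0.1568 Im=-0.3324

Need the full column D^3_{m',2} for m'=−3..3 at α=0.1256, β=2.1444, γ=5.4616.
cos(β/2)=0.478193, sin(β/2)=0.878255
d^3_{-3,2}: single k=5 term ⇒ +0.612042;  D = -0.265762+0.551331i
d^3_{-2,2}: k∈[4..5] ⇒ +0.680235 -0.458905 = +0.221330;  D = -0.070373+0.209844i
d^3_{-1,2}: k∈[3..4] ⇒ +0.468491 -0.790143 = -0.321652;  D = +0.063264-0.315369i
d^3_{0,2}: k∈[2..3] ⇒ +0.220910 -0.745160 = -0.524250;  D = +0.037909-0.522877i
d^3_{1,2}: k∈[1..2] ⇒ +0.069444 -0.468491 = -0.399047;  D = -0.021230-0.398482i
d^3_{2,2}: k∈[0..1] ⇒ +0.011957 -0.201662 = -0.189705;  D = -0.033744-0.186680i
d^3_{3,2}: single k=0 term ⇒ -0.053791;  D = -0.016124-0.051318i
Y_3^{m'}(θ=1.9633,φ=5.1582) and Σ D·Y over m':
  (-0.2658+0.5513i)·(-0.3202-0.0761i)  (-0.0704+0.2098i)·(+0.2096-0.2597i)  (+0.0633-0.3154i)·(-0.0346-0.0723i)  (+0.0379-0.5229i)·(+0.3238+0.0000i)  (-0.0212-0.3985i)·(+0.0346-0.0723i)  (-0.0337-0.1867i)·(+0.2096+0.2597i)  (-0.0161-0.0513i)·(+0.3202-0.0761i)
Y_3^2(R⁻¹ n̂) = +0.156841-0.332355i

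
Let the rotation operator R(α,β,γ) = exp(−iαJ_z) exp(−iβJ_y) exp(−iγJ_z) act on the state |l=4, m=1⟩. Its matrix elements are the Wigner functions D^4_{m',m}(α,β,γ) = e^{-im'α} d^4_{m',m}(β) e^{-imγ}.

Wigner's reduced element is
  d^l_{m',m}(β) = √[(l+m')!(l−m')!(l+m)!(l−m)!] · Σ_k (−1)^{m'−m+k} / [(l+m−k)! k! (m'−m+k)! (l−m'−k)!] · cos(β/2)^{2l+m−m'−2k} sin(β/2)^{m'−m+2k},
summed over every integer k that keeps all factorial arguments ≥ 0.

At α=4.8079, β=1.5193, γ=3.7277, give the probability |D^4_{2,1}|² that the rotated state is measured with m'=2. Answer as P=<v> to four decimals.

First d^4_{2,1}(β=1.5193), then the phase factors e^{-i(2)α} and e^{-i(1)γ}:
Half-angle: c=0.725077, s=0.688668. N=√(720·2·120·6)=1018.233765
k∈{0,1,2} keeps every argument non-negative
  k=0: (−1)^1·1018.2338/(240)·0.7251^7·0.6887^1 = -0.307847
  k=1: (−1)^2·1018.2338/(48)·0.7251^5·0.6887^3 = +1.388533
  k=2: (−1)^3·1018.2338/(72)·0.7251^3·0.6887^5 = -0.835057
d^4_{2,1}(1.5193) = -0.307847 +1.388533 -0.835057 = +0.245629
|D^4_{2,1}|² = |d^4_{2,1}(β)|² = (+0.245629)² = 0.060334 (the z-rotation phases have unit modulus)

P=0.0603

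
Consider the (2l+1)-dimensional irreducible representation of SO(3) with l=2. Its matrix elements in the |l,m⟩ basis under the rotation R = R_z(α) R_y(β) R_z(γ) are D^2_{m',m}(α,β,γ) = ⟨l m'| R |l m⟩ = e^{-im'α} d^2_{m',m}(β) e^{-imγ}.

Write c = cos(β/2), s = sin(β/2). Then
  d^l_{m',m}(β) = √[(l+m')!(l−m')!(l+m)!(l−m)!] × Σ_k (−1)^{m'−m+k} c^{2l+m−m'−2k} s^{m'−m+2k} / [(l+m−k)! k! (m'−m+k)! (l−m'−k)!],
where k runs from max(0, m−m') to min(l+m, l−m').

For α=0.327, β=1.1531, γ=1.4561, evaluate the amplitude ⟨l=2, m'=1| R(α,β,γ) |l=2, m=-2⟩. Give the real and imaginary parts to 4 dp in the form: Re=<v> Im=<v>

Re=0.2307 Im=-0.1435

First d^2_{1,-2}(β=1.1531), then the phase factors e^{-i(1)α} and e^{-i(-2)γ}:
c=cos(1.1531/2)=0.838348, s=sin(1.1531/2)=0.545135; N=√[6·1·1·24]=12.000000
The bounds max(0,m−m')=0 and min(l+m,l−m')=0 give 1 term
  k=0: (−1)^3·12.0000/(6)·0.8383^1·0.5451^3 = -0.271623
d^2_{1,-2}(1.1531) = -0.271623
Attach z-rotation phases: D = e^{-i(1)(0.327)}·(-0.271623)·e^{-i(-2)(1.4561)} = +0.230653-0.143451i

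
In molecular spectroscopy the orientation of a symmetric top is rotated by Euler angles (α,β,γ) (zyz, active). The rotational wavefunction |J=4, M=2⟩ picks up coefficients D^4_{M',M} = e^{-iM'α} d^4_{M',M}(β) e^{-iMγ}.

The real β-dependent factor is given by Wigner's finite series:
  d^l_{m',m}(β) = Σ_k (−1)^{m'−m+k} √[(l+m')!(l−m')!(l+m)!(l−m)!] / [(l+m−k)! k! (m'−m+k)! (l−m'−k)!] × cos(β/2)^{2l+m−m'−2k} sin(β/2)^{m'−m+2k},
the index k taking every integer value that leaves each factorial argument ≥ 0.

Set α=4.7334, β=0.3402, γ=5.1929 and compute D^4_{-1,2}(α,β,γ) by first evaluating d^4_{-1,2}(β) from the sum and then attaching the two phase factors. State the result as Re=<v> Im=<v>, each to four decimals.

Split into d^4_{-1,2}(β=0.3402) × two z-phases.
c=cos(0.3402/2)=0.985568, s=sin(0.3402/2)=0.169281; N=√[6·120·720·2]=1018.233765
k: max(0,(2)−(-1))=3 … min(4+(2),4−(-1))=5
  k=3: (−1)^0·1018.2338/(72)·0.9856^5·0.1693^3 = +0.063793
  k=4: (−1)^1·1018.2338/(48)·0.9856^3·0.1693^5 = -0.002823
  k=5: (−1)^2·1018.2338/(240)·0.9856^1·0.1693^7 = +0.000017
d^4_{-1,2}(0.3402) = +0.063793 -0.002823 +0.000017 = +0.060986
Attach z-rotation phases: D = e^{-i(-1)(4.7334)}·(+0.060986)·e^{-i(2)(5.1929)} = +0.049251+0.035969i

Re=0.0493 Im=0.0360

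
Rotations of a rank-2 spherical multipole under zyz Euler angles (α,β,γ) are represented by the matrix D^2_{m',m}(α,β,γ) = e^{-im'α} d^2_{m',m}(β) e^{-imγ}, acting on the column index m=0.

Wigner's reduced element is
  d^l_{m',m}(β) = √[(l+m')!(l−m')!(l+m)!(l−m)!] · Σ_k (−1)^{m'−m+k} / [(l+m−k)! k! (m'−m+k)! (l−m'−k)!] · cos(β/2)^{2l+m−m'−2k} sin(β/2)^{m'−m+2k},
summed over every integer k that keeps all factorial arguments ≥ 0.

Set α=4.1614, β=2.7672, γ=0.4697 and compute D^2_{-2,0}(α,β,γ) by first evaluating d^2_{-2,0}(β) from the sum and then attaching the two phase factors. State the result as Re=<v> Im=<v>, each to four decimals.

D^2_{-2,0}(4.1614,2.7672,0.4697) = e^{-i·-2·4.1614}·d^2_{-2,0}(2.7672)·e^{-i·0·0.4697}. Compute d first:
Half-angle: c=0.186105, s=0.982530. N=√(1·24·2·2)=9.797959
The bounds max(0,m−m')=2 and min(l+m,l−m')=2 give 1 term
  k=2: (−1)^0·9.7980/(4)·0.1861^2·0.9825^2 = +0.081900
d^2_{-2,0}(2.7672) = +0.081900
Phases: e^{-i·(-2)·4.1614}=-0.451832+0.892103i, e^{-i·(0)·0.4697}=+1.000000+0.000000i ⇒ D=-0.037005+0.073063i

Re=-0.0370 Im=0.0731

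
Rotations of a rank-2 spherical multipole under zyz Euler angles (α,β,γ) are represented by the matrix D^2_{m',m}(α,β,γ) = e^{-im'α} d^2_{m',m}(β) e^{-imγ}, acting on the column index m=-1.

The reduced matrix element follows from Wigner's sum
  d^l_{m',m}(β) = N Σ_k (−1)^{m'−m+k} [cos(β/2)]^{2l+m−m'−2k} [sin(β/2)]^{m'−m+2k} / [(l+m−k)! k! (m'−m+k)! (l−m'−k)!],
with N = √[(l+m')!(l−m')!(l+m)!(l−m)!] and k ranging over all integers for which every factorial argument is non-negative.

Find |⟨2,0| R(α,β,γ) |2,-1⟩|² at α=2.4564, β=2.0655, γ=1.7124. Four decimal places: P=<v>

P=0.2619

First d^2_{0,-1}(β=2.0655), then the phase factors e^{-i(0)α} and e^{-i(-1)γ}:
Half-angle: c=0.512459, s=0.858711. N=√(2·2·1·6)=4.898979
k∈{0,1} keeps every argument non-negative
  k=0: (−1)^1·4.8990/(2)·0.5125^3·0.8587^1 = -0.283075
  k=1: (−1)^2·4.8990/(2)·0.5125^1·0.8587^3 = +0.794835
d^2_{0,-1}(2.0655) = -0.283075 +0.794835 = +0.511760
|D^2_{0,-1}|² = |d^2_{0,-1}(β)|² = (+0.511760)² = 0.261898 (the z-rotation phases have unit modulus)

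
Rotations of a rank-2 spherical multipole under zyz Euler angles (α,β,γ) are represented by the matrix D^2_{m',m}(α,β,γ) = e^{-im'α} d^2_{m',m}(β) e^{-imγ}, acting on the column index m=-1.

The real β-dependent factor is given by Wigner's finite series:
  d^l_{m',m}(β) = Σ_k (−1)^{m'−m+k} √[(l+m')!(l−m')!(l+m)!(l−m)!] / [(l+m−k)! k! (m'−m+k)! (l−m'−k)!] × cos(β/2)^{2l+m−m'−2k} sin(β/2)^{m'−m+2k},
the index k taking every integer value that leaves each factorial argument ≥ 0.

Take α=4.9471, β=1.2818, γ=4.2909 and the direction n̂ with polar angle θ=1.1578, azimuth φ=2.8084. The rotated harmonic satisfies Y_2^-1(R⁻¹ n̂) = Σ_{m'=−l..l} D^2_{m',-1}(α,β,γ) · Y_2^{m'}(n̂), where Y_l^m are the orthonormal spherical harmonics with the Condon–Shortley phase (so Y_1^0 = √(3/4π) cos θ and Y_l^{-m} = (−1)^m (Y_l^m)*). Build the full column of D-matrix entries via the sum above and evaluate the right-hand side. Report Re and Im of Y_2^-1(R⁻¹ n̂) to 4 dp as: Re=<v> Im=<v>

Need the full column D^2_{m',-1} for m'=−2..2 at α=4.9471, β=1.2818, γ=4.2909.
cos(β/2)=0.801558, sin(β/2)=0.597917
d^2_{-2,-1}: single k=1 term ⇒ +0.615851;  D = -0.029508+0.615144i
d^2_{-1,-1}: k∈[0..1] ⇒ +0.412800 -0.689085 = -0.276285;  D = +0.271480-0.051304i
d^2_{0,-1}: k∈[0..1] ⇒ -0.754261 +0.419695 = -0.334566;  D = +0.136877+0.305285i
d^2_{1,-1}: k∈[0..1] ⇒ +0.689085 -0.127810 = +0.561276;  D = +0.444708-0.342440i
d^2_{2,-1}: single k=0 term ⇒ -0.342679;  D = -0.266483-0.215444i
Y_2^{m'}(θ=1.1578,φ=2.8084) and Σ D·Y over m':
  (-0.0295+0.6151i)·(+0.2547+0.2003i)  (+0.2715-0.0513i)·(-0.2684-0.0929i)  (+0.1369+0.3053i)·(-0.1630+0.0000i)  (+0.4447-0.3424i)·(+0.2684-0.0929i)  (-0.2665-0.2154i)·(+0.2547-0.2003i)
Y_2^-1(R⁻¹ n̂) = -0.254162-0.045129i

Re=-0.2542 Im=-0.0451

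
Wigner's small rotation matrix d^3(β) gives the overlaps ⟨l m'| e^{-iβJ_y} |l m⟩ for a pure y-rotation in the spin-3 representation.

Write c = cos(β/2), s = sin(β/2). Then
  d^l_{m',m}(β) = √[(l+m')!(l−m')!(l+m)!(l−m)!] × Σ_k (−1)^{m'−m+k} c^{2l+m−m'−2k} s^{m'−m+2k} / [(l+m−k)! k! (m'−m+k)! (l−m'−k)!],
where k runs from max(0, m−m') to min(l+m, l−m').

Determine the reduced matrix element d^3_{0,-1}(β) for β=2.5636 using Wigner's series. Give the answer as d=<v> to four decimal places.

d^3_{0,-1}(β=2.5636) via Wigner's sum:
c=cos(2.5636/2)=0.284990, s=sin(2.5636/2)=0.958530; N=√[6·6·2·24]=41.569219
k: max(0,(-1)−(0))=0 … min(3+(-1),3−(0))=2
  k=0: (−1)^1·41.5692/(12)·0.2850^5·0.9585^1 = -0.006242
  k=1: (−1)^2·41.5692/(4)·0.2850^3·0.9585^3 = +0.211846
  k=2: (−1)^3·41.5692/(12)·0.2850^1·0.9585^5 = -0.798822
d^3_{0,-1}(2.5636) = -0.006242 +0.211846 -0.798822 = -0.593219

d=-0.5932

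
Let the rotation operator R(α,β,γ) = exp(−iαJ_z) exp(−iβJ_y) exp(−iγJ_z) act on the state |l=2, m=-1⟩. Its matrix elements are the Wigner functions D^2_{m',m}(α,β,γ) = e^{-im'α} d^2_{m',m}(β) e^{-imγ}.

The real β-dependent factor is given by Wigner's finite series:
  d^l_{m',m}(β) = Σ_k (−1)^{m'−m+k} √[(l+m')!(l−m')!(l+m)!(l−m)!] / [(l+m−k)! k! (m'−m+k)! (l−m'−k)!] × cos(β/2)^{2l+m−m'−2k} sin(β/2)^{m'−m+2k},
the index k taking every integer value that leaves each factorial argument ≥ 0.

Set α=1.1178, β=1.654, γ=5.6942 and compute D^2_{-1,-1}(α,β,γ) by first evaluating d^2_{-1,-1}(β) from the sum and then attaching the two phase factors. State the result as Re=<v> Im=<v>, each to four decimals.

Re=-0.4616 Im=-0.2697

Split into d^2_{-1,-1}(β=1.654) × two z-phases.
Half-angle: c=0.677087, s=0.735903. N=√(1·6·1·6)=6.000000
Admissible k: 0..1 (factorial args all ≥0)
  k=0: (−1)^0·6.0000/(6)·0.6771^4·0.7359^0 = +0.210173
  k=1: (−1)^1·6.0000/(2)·0.6771^2·0.7359^2 = -0.744820
d^2_{-1,-1}(1.654) = +0.210173 -0.744820 = -0.534647
D = (+0.437662+0.899140i)·(-0.534647)·(+0.831505-0.555518i) = -0.461617-0.269735i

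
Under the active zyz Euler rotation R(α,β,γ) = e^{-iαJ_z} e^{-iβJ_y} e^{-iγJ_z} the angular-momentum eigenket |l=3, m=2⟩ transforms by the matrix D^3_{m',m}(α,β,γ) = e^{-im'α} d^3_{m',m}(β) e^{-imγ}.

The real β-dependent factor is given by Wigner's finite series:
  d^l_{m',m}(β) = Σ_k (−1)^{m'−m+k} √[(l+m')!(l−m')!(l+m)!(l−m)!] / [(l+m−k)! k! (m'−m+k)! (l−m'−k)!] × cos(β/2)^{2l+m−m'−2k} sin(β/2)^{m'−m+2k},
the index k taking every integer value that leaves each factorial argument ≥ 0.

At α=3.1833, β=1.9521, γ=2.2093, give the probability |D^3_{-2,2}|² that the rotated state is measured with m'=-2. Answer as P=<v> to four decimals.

Split into d^3_{-2,2}(β=1.9521) × two z-phases.
With c≡cos(β/2)=0.560299 and s≡sin(β/2)=0.828291, N=[1·120·120·1]^{1/2}=120.000000
The bounds max(0,m−m')=4 and min(l+m,l−m')=5 give 2 terms
  k=4: (−1)^0·120.0000/(24)·0.5603^2·0.8283^4 = +0.738823
  k=5: (−1)^1·120.0000/(120)·0.5603^0·0.8283^6 = -0.322921
d^3_{-2,2}(1.9521) = +0.738823 -0.322921 = +0.415901
|D^3_{-2,2}|² = |d^3_{-2,2}(β)|² = (+0.415901)² = 0.172974 (the z-rotation phases have unit modulus)

P=0.1730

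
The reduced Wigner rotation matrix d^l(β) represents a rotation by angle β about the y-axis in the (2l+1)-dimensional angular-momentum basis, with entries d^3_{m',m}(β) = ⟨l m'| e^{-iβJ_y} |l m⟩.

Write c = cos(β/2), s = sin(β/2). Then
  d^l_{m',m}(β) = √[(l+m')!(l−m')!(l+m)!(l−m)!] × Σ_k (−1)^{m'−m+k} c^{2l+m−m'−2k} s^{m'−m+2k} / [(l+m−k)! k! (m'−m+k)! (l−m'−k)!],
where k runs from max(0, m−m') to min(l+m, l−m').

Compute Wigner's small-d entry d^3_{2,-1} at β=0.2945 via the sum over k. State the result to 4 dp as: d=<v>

d^3_{2,-1}(β=0.2945) via Wigner's sum:
Half-angle: c=0.989178, s=0.146718. N=√(120·1·2·24)=75.894664
k∈{0,1} keeps every argument non-negative
  k=0: (−1)^3·75.8947/(12)·0.9892^3·0.1467^3 = -0.019333
  k=1: (−1)^4·75.8947/(24)·0.9892^1·0.1467^5 = +0.000213
d^3_{2,-1}(0.2945) = -0.019333 +0.000213 = -0.019121

d=-0.0191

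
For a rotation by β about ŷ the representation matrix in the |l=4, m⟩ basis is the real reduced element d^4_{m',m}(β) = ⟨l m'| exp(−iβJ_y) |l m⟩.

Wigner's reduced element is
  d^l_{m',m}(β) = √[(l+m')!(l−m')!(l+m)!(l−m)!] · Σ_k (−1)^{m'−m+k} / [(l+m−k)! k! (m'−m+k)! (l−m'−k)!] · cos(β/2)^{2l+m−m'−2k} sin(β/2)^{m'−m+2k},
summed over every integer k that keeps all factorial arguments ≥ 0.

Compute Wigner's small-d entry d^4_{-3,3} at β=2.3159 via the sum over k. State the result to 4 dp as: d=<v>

d^4_{-3,3}(β=2.3159) via Wigner's sum:
Half-angle: c=0.401218, s=0.915983. N=√(1·5040·5040·1)=5040.000000
k: max(0,(3)−(-3))=6 … min(4+(3),4−(-3))=7
  k=6: (−1)^0·5040.0000/(720)·0.4012^2·0.9160^6 = +0.665552
  k=7: (−1)^1·5040.0000/(5040)·0.4012^0·0.9160^8 = -0.495561
d^4_{-3,3}(2.3159) = +0.665552 -0.495561 = +0.169991

d=0.1700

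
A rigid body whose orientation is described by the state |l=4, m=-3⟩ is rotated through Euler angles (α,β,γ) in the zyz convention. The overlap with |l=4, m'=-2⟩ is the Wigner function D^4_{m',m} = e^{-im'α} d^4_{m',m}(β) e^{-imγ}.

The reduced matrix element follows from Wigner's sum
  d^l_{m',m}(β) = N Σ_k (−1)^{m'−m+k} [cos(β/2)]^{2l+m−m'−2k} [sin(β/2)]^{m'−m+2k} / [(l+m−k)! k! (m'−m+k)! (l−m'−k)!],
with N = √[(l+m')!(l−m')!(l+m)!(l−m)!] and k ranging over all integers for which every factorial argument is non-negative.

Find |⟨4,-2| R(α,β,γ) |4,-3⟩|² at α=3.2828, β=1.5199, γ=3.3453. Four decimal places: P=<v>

Split into d^4_{-2,-3}(β=1.5199) × two z-phases.
With c≡cos(β/2)=0.724870 and s≡sin(β/2)=0.688885, N=[2·720·1·5040]^{1/2}=2693.993318
k: max(0,(-3)−(-2))=0 … min(4+(-3),4−(-2))=1
  k=0: (−1)^1·2693.9933/(720)·0.7249^7·0.6889^1 = -0.271040
  k=1: (−1)^2·2693.9933/(240)·0.7249^5·0.6889^3 = +0.734392
d^4_{-2,-3}(1.5199) = -0.271040 +0.734392 = +0.463352
|D^4_{-2,-3}|² = |d^4_{-2,-3}(β)|² = (+0.463352)² = 0.214695 (the z-rotation phases have unit modulus)

P=0.2147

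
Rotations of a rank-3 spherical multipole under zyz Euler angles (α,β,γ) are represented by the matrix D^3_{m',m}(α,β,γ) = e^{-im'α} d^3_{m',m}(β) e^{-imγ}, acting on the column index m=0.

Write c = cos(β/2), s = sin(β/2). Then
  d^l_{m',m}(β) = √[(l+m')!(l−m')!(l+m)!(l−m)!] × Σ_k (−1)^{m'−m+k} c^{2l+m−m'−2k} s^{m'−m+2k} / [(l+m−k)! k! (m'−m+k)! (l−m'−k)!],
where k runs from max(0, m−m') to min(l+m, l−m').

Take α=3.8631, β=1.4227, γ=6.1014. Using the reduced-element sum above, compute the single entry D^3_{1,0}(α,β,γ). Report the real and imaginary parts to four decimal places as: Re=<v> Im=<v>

Re=-0.2865 Im=0.2521

D^3_{1,0}(3.8631,1.4227,6.1014) = e^{-i·1·3.8631}·d^3_{1,0}(1.4227)·e^{-i·0·6.1014}. Compute d first:
With c≡cos(β/2)=0.757481 and s≡sin(β/2)=0.652857, N=[24·2·6·6]^{1/2}=41.569219
Admissible k: 0..2 (factorial args all ≥0)
  k=0: (−1)^1·41.5692/(12)·0.7575^5·0.6529^1 = -0.563986
  k=1: (−1)^2·41.5692/(4)·0.7575^3·0.6529^3 = +1.256845
  k=2: (−1)^3·41.5692/(12)·0.7575^1·0.6529^5 = -0.311209
d^3_{1,0}(1.4227) = -0.563986 +1.256845 -0.311209 = +0.381650
Phases: e^{-i·(1)·3.8631}=-0.750811+0.660517i, e^{-i·(0)·6.1014}=+1.000000+0.000000i ⇒ D=-0.286547+0.252086i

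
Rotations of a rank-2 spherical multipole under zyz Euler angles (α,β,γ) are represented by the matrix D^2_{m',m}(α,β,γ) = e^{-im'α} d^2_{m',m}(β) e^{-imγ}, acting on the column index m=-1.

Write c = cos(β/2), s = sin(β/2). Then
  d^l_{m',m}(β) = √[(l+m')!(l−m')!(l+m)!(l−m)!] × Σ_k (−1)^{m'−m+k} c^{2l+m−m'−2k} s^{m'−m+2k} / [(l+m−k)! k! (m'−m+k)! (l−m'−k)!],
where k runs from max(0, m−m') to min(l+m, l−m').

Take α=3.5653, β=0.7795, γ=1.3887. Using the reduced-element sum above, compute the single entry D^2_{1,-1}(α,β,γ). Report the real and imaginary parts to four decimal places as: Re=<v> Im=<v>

Re=-0.1991 Im=-0.2875

Split into d^2_{1,-1}(β=0.7795) × two z-phases.
c=cos(0.7795/2)=0.925004, s=sin(0.7795/2)=0.379957; N=√[6·1·1·6]=6.000000
The bounds max(0,m−m')=0 and min(l+m,l−m')=1 give 2 terms
  k=0: (−1)^2·6.0000/(2)·0.9250^2·0.3800^2 = +0.370576
  k=1: (−1)^3·6.0000/(6)·0.9250^0·0.3800^4 = -0.020842
d^2_{1,-1}(0.7795) = +0.370576 -0.020842 = +0.349735
Attach z-rotation phases: D = e^{-i(1)(3.5653)}·(+0.349735)·e^{-i(-1)(1.3887)} = -0.199147-0.287497i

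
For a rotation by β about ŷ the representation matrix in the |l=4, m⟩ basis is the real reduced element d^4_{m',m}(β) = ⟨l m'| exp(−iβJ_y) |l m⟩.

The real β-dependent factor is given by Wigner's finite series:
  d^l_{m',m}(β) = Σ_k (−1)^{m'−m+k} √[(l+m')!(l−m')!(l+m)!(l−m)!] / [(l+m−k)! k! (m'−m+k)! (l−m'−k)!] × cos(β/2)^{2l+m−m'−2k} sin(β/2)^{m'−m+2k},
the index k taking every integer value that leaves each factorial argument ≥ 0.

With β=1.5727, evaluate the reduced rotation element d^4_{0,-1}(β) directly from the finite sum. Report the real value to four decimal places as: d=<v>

d^4_{0,-1}(β=1.5727) via Wigner's sum:
With c≡cos(β/2)=0.706433 and s≡sin(β/2)=0.707780, N=[24·24·6·120]^{1/2}=643.987578
The bounds max(0,m−m')=0 and min(l+m,l−m')=3 give 4 terms
  k=0: (−1)^1·643.9876/(144)·0.7064^7·0.7078^1 = -0.277915
  k=1: (−1)^2·643.9876/(24)·0.7064^5·0.7078^3 = +1.673849
  k=2: (−1)^3·643.9876/(24)·0.7064^3·0.7078^5 = -1.680234
  k=3: (−1)^4·643.9876/(144)·0.7064^1·0.7078^7 = +0.281107
d^4_{0,-1}(1.5727) = -0.277915 +1.673849 -1.680234 +0.281107 = -0.003193

d=-0.0032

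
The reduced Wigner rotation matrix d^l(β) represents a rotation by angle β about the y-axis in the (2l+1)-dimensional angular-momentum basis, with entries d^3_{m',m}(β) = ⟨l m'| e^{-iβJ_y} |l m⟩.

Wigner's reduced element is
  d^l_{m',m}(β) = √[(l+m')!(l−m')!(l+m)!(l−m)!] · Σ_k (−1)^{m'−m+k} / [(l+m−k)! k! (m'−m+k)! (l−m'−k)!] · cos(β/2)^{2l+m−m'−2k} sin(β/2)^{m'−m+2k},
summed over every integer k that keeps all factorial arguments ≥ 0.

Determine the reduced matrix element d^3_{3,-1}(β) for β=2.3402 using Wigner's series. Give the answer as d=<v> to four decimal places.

d=0.4236

d^3_{3,-1}(β=2.3402) via Wigner's sum:
c=cos(2.3402/2)=0.390060, s=sin(2.3402/2)=0.920790; N=√[720·1·2·24]=185.903201
The bounds max(0,m−m')=0 and min(l+m,l−m')=0 give 1 term
  k=0: (−1)^4·185.9032/(48)·0.3901^2·0.9208^4 = +0.423593
d^3_{3,-1}(2.3402) = +0.423593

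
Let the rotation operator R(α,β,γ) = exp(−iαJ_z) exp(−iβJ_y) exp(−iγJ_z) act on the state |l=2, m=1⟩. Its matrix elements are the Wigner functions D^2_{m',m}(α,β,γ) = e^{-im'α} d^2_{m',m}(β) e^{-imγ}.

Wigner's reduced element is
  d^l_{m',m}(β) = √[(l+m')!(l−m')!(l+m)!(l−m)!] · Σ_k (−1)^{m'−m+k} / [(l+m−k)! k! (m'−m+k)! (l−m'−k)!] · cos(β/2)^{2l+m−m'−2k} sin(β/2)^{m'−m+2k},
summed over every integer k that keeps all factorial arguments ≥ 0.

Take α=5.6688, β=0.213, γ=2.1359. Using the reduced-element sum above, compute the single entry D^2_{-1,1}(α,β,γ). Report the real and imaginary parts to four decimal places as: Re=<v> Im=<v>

D^2_{-1,1}(5.6688,0.213,2.1359) = e^{-i·-1·5.6688}·d^2_{-1,1}(0.213)·e^{-i·1·2.1359}. Compute d first:
With c≡cos(β/2)=0.994334 and s≡sin(β/2)=0.106299, N=[1·6·6·1]^{1/2}=6.000000
Admissible k: 2..3 (factorial args all ≥0)
  k=2: (−1)^0·6.0000/(2)·0.9943^2·0.1063^2 = +0.033515
  k=3: (−1)^1·6.0000/(6)·0.9943^0·0.1063^4 = -0.000128
d^2_{-1,1}(0.213) = +0.033515 -0.000128 = +0.033388
D = (+0.817128-0.576456i)·(+0.033388)·(-0.535503-0.844533i) = -0.030864-0.012734i

Re=-0.0309 Im=-0.0127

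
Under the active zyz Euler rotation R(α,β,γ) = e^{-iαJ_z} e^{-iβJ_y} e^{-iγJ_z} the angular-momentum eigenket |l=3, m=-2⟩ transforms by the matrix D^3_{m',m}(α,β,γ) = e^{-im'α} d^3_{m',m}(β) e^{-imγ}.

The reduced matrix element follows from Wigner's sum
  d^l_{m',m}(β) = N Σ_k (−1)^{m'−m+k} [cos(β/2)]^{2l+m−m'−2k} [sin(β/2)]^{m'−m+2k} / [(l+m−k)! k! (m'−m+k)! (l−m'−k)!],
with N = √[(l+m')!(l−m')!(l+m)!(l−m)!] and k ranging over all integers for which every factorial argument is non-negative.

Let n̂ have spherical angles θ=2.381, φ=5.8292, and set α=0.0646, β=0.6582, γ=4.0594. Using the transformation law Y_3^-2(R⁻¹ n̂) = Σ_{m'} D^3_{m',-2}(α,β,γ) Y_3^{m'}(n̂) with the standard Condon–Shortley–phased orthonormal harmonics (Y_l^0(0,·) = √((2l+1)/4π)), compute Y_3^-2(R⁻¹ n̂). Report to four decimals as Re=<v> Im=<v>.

Need the full column D^3_{m',-2} for m'=−3..3 at α=0.0646, β=0.6582, γ=4.0594.
cos(β/2)=0.946334, sin(β/2)=0.323191
d^3_{-3,-2}: single k=1 term ⇒ +0.600837;  D = -0.265996+0.538750i
d^3_{-2,-2}: k∈[0..1] ⇒ +0.718233 -0.418858 = +0.299375;  D = -0.114931+0.276435i
d^3_{-1,-2}: k∈[0..1] ⇒ -0.775677 +0.180943 = -0.594734;  D = +0.192392-0.562756i
d^3_{0,-2}: k∈[0..1] ⇒ +0.458836 -0.053517 = +0.405319;  D = -0.106086+0.391190i
d^3_{1,-2}: k∈[0..1] ⇒ -0.180943 +0.010552 = -0.170391;  D = +0.033888-0.166987i
d^3_{2,-2}: k∈[0..1] ⇒ +0.048854 -0.001140 = +0.047714;  D = -0.006451+0.047276i
d^3_{3,-2}: single k=0 term ⇒ -0.008174;  D = +0.000580-0.008153i
Y_3^{m'}(θ=2.381,φ=5.8292) and Σ D·Y over m':
  (-0.2660+0.5387i)·(+0.0283+0.1337i)  (-0.1149+0.2764i)·(-0.2165-0.2773i)  (+0.1924-0.5628i)·(+0.3251+0.1587i)  (-0.1061+0.3912i)·(+0.1017+0.0000i)  (+0.0339-0.1670i)·(-0.3251+0.1587i)  (-0.0065+0.0473i)·(-0.2165+0.2773i)  (+0.0006-0.0082i)·(-0.0283+0.1337i)
Y_3^-2(R⁻¹ n̂) = +0.167871-0.113002i

Re=0.1679 Im=-0.1130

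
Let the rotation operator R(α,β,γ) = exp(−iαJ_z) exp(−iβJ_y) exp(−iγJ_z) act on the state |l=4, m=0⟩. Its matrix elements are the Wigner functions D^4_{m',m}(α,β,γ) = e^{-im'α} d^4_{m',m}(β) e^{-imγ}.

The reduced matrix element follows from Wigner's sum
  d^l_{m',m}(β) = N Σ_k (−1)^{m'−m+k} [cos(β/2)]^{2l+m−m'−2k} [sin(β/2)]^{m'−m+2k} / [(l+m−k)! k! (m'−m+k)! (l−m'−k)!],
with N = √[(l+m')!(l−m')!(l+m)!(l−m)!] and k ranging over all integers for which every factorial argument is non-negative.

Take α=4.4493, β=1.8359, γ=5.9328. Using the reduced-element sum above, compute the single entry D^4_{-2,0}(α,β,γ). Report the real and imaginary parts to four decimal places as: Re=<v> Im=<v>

First d^4_{-2,0}(β=1.8359), then the phase factors e^{-i(-2)α} and e^{-i(0)γ}:
c=cos(1.8359/2)=0.607450, s=sin(1.8359/2)=0.794358; N=√[2·720·24·24]=910.735966
k: max(0,(0)−(-2))=2 … min(4+(0),4−(-2))=4
  k=2: (−1)^0·910.7360/(96)·0.6074^6·0.7944^2 = +0.300757
  k=3: (−1)^1·910.7360/(36)·0.6074^4·0.7944^4 = -1.371503
  k=4: (−1)^2·910.7360/(96)·0.6074^2·0.7944^6 = +0.879508
d^4_{-2,0}(1.8359) = +0.300757 -1.371503 +0.879508 = -0.191238
D = (-0.864733+0.502232i)·(-0.191238)·(+1.000000+0.000000i) = +0.165370-0.096046i

Re=0.1654 Im=-0.0960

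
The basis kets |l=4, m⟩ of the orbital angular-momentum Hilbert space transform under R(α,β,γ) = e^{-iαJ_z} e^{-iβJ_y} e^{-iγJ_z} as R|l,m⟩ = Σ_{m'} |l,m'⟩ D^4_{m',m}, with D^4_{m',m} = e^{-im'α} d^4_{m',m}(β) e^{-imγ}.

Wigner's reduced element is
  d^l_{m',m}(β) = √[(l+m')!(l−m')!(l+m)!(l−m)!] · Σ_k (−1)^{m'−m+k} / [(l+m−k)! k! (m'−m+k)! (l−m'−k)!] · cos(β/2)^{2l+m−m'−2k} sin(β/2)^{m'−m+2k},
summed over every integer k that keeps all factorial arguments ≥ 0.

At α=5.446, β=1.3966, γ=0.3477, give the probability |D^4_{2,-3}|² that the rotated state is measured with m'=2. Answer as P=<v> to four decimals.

P=0.1797

D^4_{2,-3}(5.446,1.3966,0.3477) = e^{-i·2·5.446}·d^4_{2,-3}(1.3966)·e^{-i·-3·0.3477}. Compute d first:
Half-angle: c=0.765936, s=0.642917. N=√(720·2·1·5040)=2693.993318
Admissible k: 0..1 (factorial args all ≥0)
  k=0: (−1)^5·2693.9933/(240)·0.7659^3·0.6429^5 = -0.554034
  k=1: (−1)^6·2693.9933/(720)·0.7659^1·0.6429^7 = +0.130118
d^4_{2,-3}(1.3966) = -0.554034 +0.130118 = -0.423915
|D^4_{2,-3}|² = |d^4_{2,-3}(β)|² = (-0.423915)² = 0.179704 (the z-rotation phases have unit modulus)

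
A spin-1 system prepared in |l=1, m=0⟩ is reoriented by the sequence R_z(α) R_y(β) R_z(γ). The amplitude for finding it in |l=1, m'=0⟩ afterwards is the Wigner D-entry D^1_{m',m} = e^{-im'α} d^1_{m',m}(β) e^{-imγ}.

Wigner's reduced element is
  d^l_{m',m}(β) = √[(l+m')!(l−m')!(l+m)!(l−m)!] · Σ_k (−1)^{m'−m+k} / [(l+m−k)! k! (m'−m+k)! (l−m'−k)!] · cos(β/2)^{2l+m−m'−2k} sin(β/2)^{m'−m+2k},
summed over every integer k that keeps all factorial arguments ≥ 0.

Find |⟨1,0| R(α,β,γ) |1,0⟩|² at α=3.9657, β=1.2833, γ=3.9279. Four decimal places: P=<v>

First d^1_{0,0}(β=1.2833), then the phase factors e^{-i(0)α} and e^{-i(0)γ}:
Half-angle: c=0.801109, s=0.598518. N=√(1·1·1·1)=1.000000
k: max(0,(0)−(0))=0 … min(1+(0),1−(0))=1
  k=0: (−1)^0·1.0000/(1)·0.8011^2·0.5985^0 = +0.641776
  k=1: (−1)^1·1.0000/(1)·0.8011^0·0.5985^2 = -0.358224
d^1_{0,0}(1.2833) = +0.641776 -0.358224 = +0.283552
|D^1_{0,0}|² = |d^1_{0,0}(β)|² = (+0.283552)² = 0.080402 (the z-rotation phases have unit modulus)

P=0.0804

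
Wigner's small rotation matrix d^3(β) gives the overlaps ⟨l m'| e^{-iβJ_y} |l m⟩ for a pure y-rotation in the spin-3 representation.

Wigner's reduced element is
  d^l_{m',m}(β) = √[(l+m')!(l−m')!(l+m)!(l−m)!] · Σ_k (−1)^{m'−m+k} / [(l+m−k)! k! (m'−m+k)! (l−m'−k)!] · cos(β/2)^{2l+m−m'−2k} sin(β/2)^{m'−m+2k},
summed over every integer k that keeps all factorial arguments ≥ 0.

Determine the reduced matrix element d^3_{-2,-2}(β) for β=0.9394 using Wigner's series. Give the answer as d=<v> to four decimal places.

d^3_{-2,-2}(β=0.9394) via Wigner's sum:
Half-angle: c=0.891704, s=0.452619. N=√(1·120·1·120)=120.000000
k: max(0,(-2)−(-2))=0 … min(3+(-2),3−(-2))=1
  k=0: (−1)^0·120.0000/(120)·0.8917^6·0.4526^0 = +0.502718
  k=1: (−1)^1·120.0000/(24)·0.8917^4·0.4526^2 = -0.647617
d^3_{-2,-2}(0.9394) = +0.502718 -0.647617 = -0.144899

d=-0.1449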